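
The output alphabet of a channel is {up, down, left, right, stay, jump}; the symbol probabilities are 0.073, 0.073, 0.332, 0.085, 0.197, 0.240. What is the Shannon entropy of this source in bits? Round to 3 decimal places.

H = −Σ pᵢ log₂ pᵢ.
−0.073·log₂(0.073) = 0.2756
−0.073·log₂(0.073) = 0.2756
−0.332·log₂(0.332) = 0.5281
−0.085·log₂(0.085) = 0.3023
−0.197·log₂(0.197) = 0.4617
−0.240·log₂(0.240) = 0.4941
Sum ≈ 2.3376 → 2.338 bits.

2.338 bits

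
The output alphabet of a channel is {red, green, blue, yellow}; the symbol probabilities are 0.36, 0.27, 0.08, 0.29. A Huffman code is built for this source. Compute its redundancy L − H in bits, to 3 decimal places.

0.140 bits

Entropy H = −Σ p log₂ p ≈ 1.8500 bits.
Huffman merges: 2/25+27/100→7/20; 29/100+7/20→16/25; 9/25+16/25→1. L = 199/100 ≈ 1.9900.
L − H = 1.9900 − 1.8500 = 0.140 bits.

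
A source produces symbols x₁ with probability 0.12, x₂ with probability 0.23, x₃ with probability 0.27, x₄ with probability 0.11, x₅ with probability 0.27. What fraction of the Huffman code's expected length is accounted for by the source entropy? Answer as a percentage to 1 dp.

99.8%

Entropy H = −Σ p log₂ p ≈ 2.2251 bits.
Huffman merges: 11/100+3/25→23/100; 23/100+23/100→23/50; 27/100+27/100→27/50; 23/50+27/50→1. L = 223/100 ≈ 2.2300.
Efficiency = H/L = 2.2251/2.2300 = 99.8%.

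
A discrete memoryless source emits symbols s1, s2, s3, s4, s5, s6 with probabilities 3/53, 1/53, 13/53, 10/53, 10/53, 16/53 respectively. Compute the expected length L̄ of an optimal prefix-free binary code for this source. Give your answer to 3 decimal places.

Repeatedly combine the two least-probable nodes; the expected code length is the sum of the merged weights.
merge 1/53 + 3/53 → 4/53
merge 4/53 + 10/53 → 14/53
merge 10/53 + 13/53 → 23/53
merge 14/53 + 16/53 → 30/53
merge 23/53 + 30/53 → 1
L = 4/53 + 14/53 + 23/53 + 30/53 + 1 = 124/53 ≈ 2.340 bits/symbol.

2.340 bits/symbol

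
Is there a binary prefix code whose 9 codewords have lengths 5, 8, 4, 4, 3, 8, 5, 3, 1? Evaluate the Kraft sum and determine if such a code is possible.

0.9453125; yes

With common denominator 2^8 = 256: Σ 2^(−ℓᵢ) = 8/256 + 1/256 + 16/256 + 16/256 + 32/256 + 1/256 + 8/256 + 32/256 + 128/256 = 242/256 = 0.9453125.
Kraft's inequality requires Σ ≤ 1; here Σ = 0.9453125 ≤ 1, so such a prefix code exists.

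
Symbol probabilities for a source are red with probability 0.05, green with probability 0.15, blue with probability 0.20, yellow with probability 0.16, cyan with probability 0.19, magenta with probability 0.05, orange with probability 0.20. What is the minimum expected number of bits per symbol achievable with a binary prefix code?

Repeatedly combine the two least-probable nodes; the expected code length is the sum of the merged weights.
merge 1/20 + 1/20 → 1/10
merge 1/10 + 3/20 → 1/4
merge 4/25 + 19/100 → 7/20
merge 1/5 + 1/5 → 2/5
merge 1/4 + 7/20 → 3/5
merge 2/5 + 3/5 → 1
L = 1/10 + 1/4 + 7/20 + 2/5 + 3/5 + 1 = 27/10 = 2.7 bits/symbol.

2.7 bits/symbol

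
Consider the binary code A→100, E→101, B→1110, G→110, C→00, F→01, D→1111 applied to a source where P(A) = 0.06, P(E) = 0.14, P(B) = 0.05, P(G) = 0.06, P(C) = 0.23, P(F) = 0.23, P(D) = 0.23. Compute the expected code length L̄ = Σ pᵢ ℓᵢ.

L̄ = Σ pᵢ·ℓᵢ = 0.06·3 + 0.14·3 + 0.05·4 + 0.06·3 + 0.23·2 + 0.23·2 + 0.23·4 = 2.82 bits/symbol.

2.82 bits/symbol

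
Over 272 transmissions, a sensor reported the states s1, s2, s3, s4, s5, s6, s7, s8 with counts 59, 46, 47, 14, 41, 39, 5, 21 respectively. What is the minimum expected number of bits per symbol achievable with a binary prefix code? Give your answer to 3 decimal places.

Probabilities are the counts divided by 272.
Repeatedly combine the two least-probable nodes; the expected code length is the sum of the merged weights.
merge 5/272 + 7/136 → 19/272
merge 19/272 + 21/272 → 5/34
merge 39/272 + 5/34 → 79/272
merge 41/272 + 23/136 → 87/272
merge 47/272 + 59/272 → 53/136
merge 79/272 + 87/272 → 83/136
merge 53/136 + 83/136 → 1
L = 19/272 + 5/34 + 79/272 + 87/272 + 53/136 + 83/136 + 1 = 769/272 ≈ 2.827 bits/symbol.

2.827 bits/symbol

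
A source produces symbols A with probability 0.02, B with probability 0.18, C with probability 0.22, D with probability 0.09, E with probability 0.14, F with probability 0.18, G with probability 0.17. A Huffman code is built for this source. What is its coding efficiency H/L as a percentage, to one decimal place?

97.0%

Entropy H = −Σ p log₂ p ≈ 2.6284 bits.
Huffman merges: 1/50+9/100→11/100; 11/100+7/50→1/4; 17/100+9/50→7/20; 9/50+11/50→2/5; 1/4+7/20→3/5; 2/5+3/5→1. L = 271/100 ≈ 2.7100.
Efficiency = H/L = 2.6284/2.7100 = 97.0%.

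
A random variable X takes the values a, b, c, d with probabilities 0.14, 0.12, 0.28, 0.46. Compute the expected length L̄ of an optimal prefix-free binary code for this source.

1.8 bits/symbol

Repeatedly combine the two least-probable nodes; the expected code length is the sum of the merged weights.
merge 3/25 + 7/50 → 13/50
merge 13/50 + 7/25 → 27/50
merge 23/50 + 27/50 → 1
L = 13/50 + 27/50 + 1 = 9/5 = 1.8 bits/symbol.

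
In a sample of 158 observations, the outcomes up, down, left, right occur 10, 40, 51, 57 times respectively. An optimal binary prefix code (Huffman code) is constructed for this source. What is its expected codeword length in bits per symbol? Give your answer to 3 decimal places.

Probabilities are the counts divided by 158.
Repeatedly combine the two least-probable nodes; the expected code length is the sum of the merged weights.
merge 5/79 + 20/79 → 25/79
merge 25/79 + 51/158 → 101/158
merge 57/158 + 101/158 → 1
L = 25/79 + 101/158 + 1 = 309/158 ≈ 1.956 bits/symbol.

1.956 bits/symbol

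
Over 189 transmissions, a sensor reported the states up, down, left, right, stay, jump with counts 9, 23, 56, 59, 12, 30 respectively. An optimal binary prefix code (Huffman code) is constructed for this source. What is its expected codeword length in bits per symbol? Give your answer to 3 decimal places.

2.344 bits/symbol

Probabilities are the counts divided by 189.
Repeatedly combine the two least-probable nodes; the expected code length is the sum of the merged weights.
merge 1/21 + 4/63 → 1/9
merge 1/9 + 23/189 → 44/189
merge 10/63 + 44/189 → 74/189
merge 8/27 + 59/189 → 115/189
merge 74/189 + 115/189 → 1
L = 1/9 + 44/189 + 74/189 + 115/189 + 1 = 443/189 ≈ 2.344 bits/symbol.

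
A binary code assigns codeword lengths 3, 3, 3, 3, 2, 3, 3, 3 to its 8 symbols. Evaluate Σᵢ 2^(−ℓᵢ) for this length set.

With common denominator 2^3 = 8: Σ 2^(−ℓᵢ) = 1/8 + 1/8 + 1/8 + 1/8 + 2/8 + 1/8 + 1/8 + 1/8 = 9/8 = 1.125.

1.125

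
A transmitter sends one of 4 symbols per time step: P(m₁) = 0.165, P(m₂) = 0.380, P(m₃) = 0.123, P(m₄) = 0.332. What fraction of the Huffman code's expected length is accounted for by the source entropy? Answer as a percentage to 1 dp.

97.5%

Entropy H = −Σ p log₂ p ≈ 1.8594 bits.
Huffman merges: 123/1000+33/200→36/125; 36/125+83/250→31/50; 19/50+31/50→1. L = 477/250 ≈ 1.9080.
Efficiency = H/L = 1.8594/1.9080 = 97.5%.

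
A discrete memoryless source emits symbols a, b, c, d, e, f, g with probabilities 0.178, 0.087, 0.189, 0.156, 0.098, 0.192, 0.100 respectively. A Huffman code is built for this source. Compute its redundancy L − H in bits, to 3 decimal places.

Entropy H = −Σ p log₂ p ≈ 2.7398 bits.
Huffman merges: 87/1000+49/500→37/200; 1/10+39/250→32/125; 89/500+37/200→363/1000; 189/1000+24/125→381/1000; 32/125+363/1000→619/1000; 381/1000+619/1000→1. L = 701/250 ≈ 2.8040.
L − H = 2.8040 − 2.7398 = 0.064 bits.

0.064 bits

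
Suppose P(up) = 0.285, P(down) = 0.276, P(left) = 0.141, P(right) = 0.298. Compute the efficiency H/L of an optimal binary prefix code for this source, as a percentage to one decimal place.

97.4%

Entropy H = −Σ p log₂ p ≈ 1.9477 bits.
Huffman merges: 141/1000+69/250→417/1000; 57/200+149/500→583/1000; 417/1000+583/1000→1. L = 2 ≈ 2.0000.
Efficiency = H/L = 1.9477/2.0000 = 97.4%.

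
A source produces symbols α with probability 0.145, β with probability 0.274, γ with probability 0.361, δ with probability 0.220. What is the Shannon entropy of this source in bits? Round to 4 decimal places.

1.9269 bits

H = −Σ pᵢ log₂ pᵢ.
−0.145·log₂(0.145) = 0.4040
−0.274·log₂(0.274) = 0.5118
−0.361·log₂(0.361) = 0.5306
−0.220·log₂(0.220) = 0.4806
Sum ≈ 1.9269 → 1.9269 bits.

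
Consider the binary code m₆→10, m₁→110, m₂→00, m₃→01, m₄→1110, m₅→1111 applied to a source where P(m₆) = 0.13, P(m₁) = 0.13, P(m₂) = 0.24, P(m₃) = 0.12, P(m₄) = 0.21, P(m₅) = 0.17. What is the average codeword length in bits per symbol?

L̄ = Σ pᵢ·ℓᵢ = 0.13·2 + 0.13·3 + 0.24·2 + 0.12·2 + 0.21·4 + 0.17·4 = 2.89 bits/symbol.

2.89 bits/symbol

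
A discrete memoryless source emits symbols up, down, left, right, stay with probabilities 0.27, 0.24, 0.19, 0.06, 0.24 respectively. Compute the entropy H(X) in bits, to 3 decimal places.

2.197 bits

H = −Σ pᵢ log₂ pᵢ.
−0.27·log₂(0.27) = 0.5100
−0.24·log₂(0.24) = 0.4941
−0.19·log₂(0.19) = 0.4552
−0.06·log₂(0.06) = 0.2435
−0.24·log₂(0.24) = 0.4941
Sum ≈ 2.1971 → 2.197 bits.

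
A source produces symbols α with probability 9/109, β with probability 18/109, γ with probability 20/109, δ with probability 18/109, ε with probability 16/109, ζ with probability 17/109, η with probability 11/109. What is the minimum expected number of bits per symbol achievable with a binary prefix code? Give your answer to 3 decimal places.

2.817 bits/symbol

Repeatedly combine the two least-probable nodes; the expected code length is the sum of the merged weights.
merge 9/109 + 11/109 → 20/109
merge 16/109 + 17/109 → 33/109
merge 18/109 + 18/109 → 36/109
merge 20/109 + 20/109 → 40/109
merge 33/109 + 36/109 → 69/109
merge 40/109 + 69/109 → 1
L = 20/109 + 33/109 + 36/109 + 40/109 + 69/109 + 1 = 307/109 ≈ 2.817 bits/symbol.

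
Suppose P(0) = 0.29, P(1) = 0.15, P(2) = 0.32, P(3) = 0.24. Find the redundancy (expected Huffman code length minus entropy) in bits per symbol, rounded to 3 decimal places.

Entropy H = −Σ p log₂ p ≈ 1.9486 bits.
Huffman merges: 3/20+6/25→39/100; 29/100+8/25→61/100; 39/100+61/100→1. L = 2 ≈ 2.0000.
L − H = 2.0000 − 1.9486 = 0.051 bits.

0.051 bits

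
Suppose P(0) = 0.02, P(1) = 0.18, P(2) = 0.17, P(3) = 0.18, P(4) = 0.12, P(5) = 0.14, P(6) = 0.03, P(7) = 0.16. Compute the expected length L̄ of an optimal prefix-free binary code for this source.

2.86 bits/symbol

Repeatedly combine the two least-probable nodes; the expected code length is the sum of the merged weights.
merge 1/50 + 3/100 → 1/20
merge 1/20 + 3/25 → 17/100
merge 7/50 + 4/25 → 3/10
merge 17/100 + 17/100 → 17/50
merge 9/50 + 9/50 → 9/25
merge 3/10 + 17/50 → 16/25
merge 9/25 + 16/25 → 1
L = 1/20 + 17/100 + 3/10 + 17/50 + 9/25 + 16/25 + 1 = 143/50 = 2.86 bits/symbol.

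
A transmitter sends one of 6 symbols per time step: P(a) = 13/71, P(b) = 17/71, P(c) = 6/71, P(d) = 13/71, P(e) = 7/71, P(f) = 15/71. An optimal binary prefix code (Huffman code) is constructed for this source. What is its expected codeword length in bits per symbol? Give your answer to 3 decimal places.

Repeatedly combine the two least-probable nodes; the expected code length is the sum of the merged weights.
merge 6/71 + 7/71 → 13/71
merge 13/71 + 13/71 → 26/71
merge 13/71 + 15/71 → 28/71
merge 17/71 + 26/71 → 43/71
merge 28/71 + 43/71 → 1
L = 13/71 + 26/71 + 28/71 + 43/71 + 1 = 181/71 ≈ 2.549 bits/symbol.

2.549 bits/symbol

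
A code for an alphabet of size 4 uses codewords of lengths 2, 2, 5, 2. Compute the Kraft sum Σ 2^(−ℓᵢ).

With common denominator 2^5 = 32: Σ 2^(−ℓᵢ) = 8/32 + 8/32 + 1/32 + 8/32 = 25/32 = 0.78125.

0.78125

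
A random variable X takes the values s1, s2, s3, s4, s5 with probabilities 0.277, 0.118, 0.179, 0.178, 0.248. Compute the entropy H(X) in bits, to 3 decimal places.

2.263 bits

H = −Σ pᵢ log₂ pᵢ.
−0.277·log₂(0.277) = 0.5130
−0.118·log₂(0.118) = 0.3638
−0.179·log₂(0.179) = 0.4443
−0.178·log₂(0.178) = 0.4432
−0.248·log₂(0.248) = 0.4989
Sum ≈ 2.2632 → 2.263 bits.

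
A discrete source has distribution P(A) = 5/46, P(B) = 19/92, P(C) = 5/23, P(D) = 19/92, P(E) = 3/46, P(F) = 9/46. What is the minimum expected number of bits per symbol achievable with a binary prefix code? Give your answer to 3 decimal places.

2.543 bits/symbol

Repeatedly combine the two least-probable nodes; the expected code length is the sum of the merged weights.
merge 3/46 + 5/46 → 4/23
merge 4/23 + 9/46 → 17/46
merge 19/92 + 19/92 → 19/46
merge 5/23 + 17/46 → 27/46
merge 19/46 + 27/46 → 1
L = 4/23 + 17/46 + 19/46 + 27/46 + 1 = 117/46 ≈ 2.543 bits/symbol.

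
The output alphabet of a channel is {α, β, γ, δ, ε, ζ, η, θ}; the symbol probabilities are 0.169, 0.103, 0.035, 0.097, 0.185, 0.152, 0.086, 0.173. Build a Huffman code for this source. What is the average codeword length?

Repeatedly combine the two least-probable nodes; the expected code length is the sum of the merged weights.
merge 7/200 + 43/500 → 121/1000
merge 97/1000 + 103/1000 → 1/5
merge 121/1000 + 19/125 → 273/1000
merge 169/1000 + 173/1000 → 171/500
merge 37/200 + 1/5 → 77/200
merge 273/1000 + 171/500 → 123/200
merge 77/200 + 123/200 → 1
L = 121/1000 + 1/5 + 273/1000 + 171/500 + 77/200 + 123/200 + 1 = 367/125 = 2.936 bits/symbol.

2.936 bits/symbol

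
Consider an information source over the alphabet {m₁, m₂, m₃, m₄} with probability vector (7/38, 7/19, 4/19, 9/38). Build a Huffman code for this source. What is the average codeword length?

Repeatedly combine the two least-probable nodes; the expected code length is the sum of the merged weights.
merge 7/38 + 4/19 → 15/38
merge 9/38 + 7/19 → 23/38
merge 15/38 + 23/38 → 1
L = 15/38 + 23/38 + 1 = 2 bits/symbol.

2 bits/symbol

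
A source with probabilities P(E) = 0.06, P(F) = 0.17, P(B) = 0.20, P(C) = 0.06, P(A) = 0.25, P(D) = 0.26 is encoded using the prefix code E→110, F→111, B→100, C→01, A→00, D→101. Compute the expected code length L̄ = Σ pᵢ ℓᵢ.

2.69 bits/symbol

L̄ = Σ pᵢ·ℓᵢ = 0.06·3 + 0.17·3 + 0.20·3 + 0.06·2 + 0.25·2 + 0.26·3 = 2.69 bits/symbol.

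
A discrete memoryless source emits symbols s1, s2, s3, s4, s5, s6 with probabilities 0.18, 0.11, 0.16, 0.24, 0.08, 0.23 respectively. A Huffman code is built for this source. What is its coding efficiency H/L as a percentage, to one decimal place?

98.5%

Entropy H = −Σ p log₂ p ≈ 2.4919 bits.
Huffman merges: 2/25+11/100→19/100; 4/25+9/50→17/50; 19/100+23/100→21/50; 6/25+17/50→29/50; 21/50+29/50→1. L = 253/100 ≈ 2.5300.
Efficiency = H/L = 2.4919/2.5300 = 98.5%.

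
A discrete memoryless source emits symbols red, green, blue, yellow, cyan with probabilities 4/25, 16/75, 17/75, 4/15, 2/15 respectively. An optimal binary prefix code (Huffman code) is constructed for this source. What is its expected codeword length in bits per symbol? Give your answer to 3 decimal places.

Repeatedly combine the two least-probable nodes; the expected code length is the sum of the merged weights.
merge 2/15 + 4/25 → 22/75
merge 16/75 + 17/75 → 11/25
merge 4/15 + 22/75 → 14/25
merge 11/25 + 14/25 → 1
L = 22/75 + 11/25 + 14/25 + 1 = 172/75 ≈ 2.293 bits/symbol.

2.293 bits/symbol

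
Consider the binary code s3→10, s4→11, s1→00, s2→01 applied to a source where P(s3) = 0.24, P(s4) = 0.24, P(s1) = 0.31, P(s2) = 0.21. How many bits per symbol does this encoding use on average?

L̄ = Σ pᵢ·ℓᵢ = 0.24·2 + 0.24·2 + 0.31·2 + 0.21·2 = 2 bits/symbol.

2 bits/symbol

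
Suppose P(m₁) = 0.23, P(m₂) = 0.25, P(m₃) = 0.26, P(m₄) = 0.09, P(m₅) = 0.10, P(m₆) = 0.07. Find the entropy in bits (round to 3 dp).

H = −Σ pᵢ log₂ pᵢ.
−0.23·log₂(0.23) = 0.4877
−0.25·log₂(0.25) = 0.5000
−0.26·log₂(0.26) = 0.5053
−0.09·log₂(0.09) = 0.3127
−0.10·log₂(0.10) = 0.3322
−0.07·log₂(0.07) = 0.2686
Sum ≈ 2.4064 → 2.406 bits.

2.406 bits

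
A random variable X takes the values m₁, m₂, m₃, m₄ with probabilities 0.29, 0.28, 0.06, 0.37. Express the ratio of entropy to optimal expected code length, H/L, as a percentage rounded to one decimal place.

Entropy H = −Σ p log₂ p ≈ 1.8064 bits.
Huffman merges: 3/50+7/25→17/50; 29/100+17/50→63/100; 37/100+63/100→1. L = 197/100 ≈ 1.9700.
Efficiency = H/L = 1.8064/1.9700 = 91.7%.

91.7%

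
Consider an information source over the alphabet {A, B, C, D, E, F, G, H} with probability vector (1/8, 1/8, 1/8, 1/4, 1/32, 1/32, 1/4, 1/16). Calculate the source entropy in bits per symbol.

2.6875 bits

Each probability is a power of 1/2, so log₂(1/p) is an integer.
H = Σ p·log₂(1/p) = 1/8·3 + 1/8·3 + 1/8·3 + 1/4·2 + 1/32·5 + 1/32·5 + 1/4·2 + 1/16·4 = 2.6875 bits.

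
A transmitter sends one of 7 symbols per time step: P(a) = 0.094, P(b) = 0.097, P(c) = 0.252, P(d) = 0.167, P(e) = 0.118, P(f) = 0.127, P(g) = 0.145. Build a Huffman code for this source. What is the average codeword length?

2.748 bits/symbol

Repeatedly combine the two least-probable nodes; the expected code length is the sum of the merged weights.
merge 47/500 + 97/1000 → 191/1000
merge 59/500 + 127/1000 → 49/200
merge 29/200 + 167/1000 → 39/125
merge 191/1000 + 49/200 → 109/250
merge 63/250 + 39/125 → 141/250
merge 109/250 + 141/250 → 1
L = 191/1000 + 49/200 + 39/125 + 109/250 + 141/250 + 1 = 687/250 = 2.748 bits/symbol.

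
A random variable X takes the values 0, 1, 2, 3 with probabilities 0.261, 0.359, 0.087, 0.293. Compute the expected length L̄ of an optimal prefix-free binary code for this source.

Repeatedly combine the two least-probable nodes; the expected code length is the sum of the merged weights.
merge 87/1000 + 261/1000 → 87/250
merge 293/1000 + 87/250 → 641/1000
merge 359/1000 + 641/1000 → 1
L = 87/250 + 641/1000 + 1 = 1989/1000 = 1.989 bits/symbol.

1.989 bits/symbol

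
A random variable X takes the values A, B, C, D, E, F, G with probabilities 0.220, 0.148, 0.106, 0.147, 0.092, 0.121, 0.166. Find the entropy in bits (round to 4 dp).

H = −Σ pᵢ log₂ pᵢ.
−0.220·log₂(0.220) = 0.4806
−0.148·log₂(0.148) = 0.4079
−0.106·log₂(0.106) = 0.3432
−0.147·log₂(0.147) = 0.4066
−0.092·log₂(0.092) = 0.3167
−0.121·log₂(0.121) = 0.3687
−0.166·log₂(0.166) = 0.4301
Sum ≈ 2.7538 → 2.7538 bits.

2.7538 bits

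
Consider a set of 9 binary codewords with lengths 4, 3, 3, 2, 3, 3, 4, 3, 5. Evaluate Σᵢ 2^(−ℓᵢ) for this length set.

With common denominator 2^5 = 32: Σ 2^(−ℓᵢ) = 2/32 + 4/32 + 4/32 + 8/32 + 4/32 + 4/32 + 2/32 + 4/32 + 1/32 = 33/32 = 1.03125.

1.03125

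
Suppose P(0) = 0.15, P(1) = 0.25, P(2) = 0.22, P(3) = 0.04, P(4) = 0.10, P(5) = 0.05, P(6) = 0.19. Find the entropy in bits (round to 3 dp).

2.580 bits

H = −Σ pᵢ log₂ pᵢ.
−0.15·log₂(0.15) = 0.4105
−0.25·log₂(0.25) = 0.5000
−0.22·log₂(0.22) = 0.4806
−0.04·log₂(0.04) = 0.1858
−0.10·log₂(0.10) = 0.3322
−0.05·log₂(0.05) = 0.2161
−0.19·log₂(0.19) = 0.4552
Sum ≈ 2.5804 → 2.580 bits.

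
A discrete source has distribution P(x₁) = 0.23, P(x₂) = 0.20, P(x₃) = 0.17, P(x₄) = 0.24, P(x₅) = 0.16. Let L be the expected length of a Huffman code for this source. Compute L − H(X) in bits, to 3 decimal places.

Entropy H = −Σ p log₂ p ≈ 2.3038 bits.
Huffman merges: 4/25+17/100→33/100; 1/5+23/100→43/100; 6/25+33/100→57/100; 43/100+57/100→1. L = 233/100 ≈ 2.3300.
L − H = 2.3300 − 2.3038 = 0.026 bits.

0.026 bits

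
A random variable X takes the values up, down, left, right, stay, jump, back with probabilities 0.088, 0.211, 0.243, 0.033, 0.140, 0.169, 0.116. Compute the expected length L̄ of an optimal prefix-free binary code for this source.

Repeatedly combine the two least-probable nodes; the expected code length is the sum of the merged weights.
merge 33/1000 + 11/125 → 121/1000
merge 29/250 + 121/1000 → 237/1000
merge 7/50 + 169/1000 → 309/1000
merge 211/1000 + 237/1000 → 56/125
merge 243/1000 + 309/1000 → 69/125
merge 56/125 + 69/125 → 1
L = 121/1000 + 237/1000 + 309/1000 + 56/125 + 69/125 + 1 = 2667/1000 = 2.667 bits/symbol.

2.667 bits/symbol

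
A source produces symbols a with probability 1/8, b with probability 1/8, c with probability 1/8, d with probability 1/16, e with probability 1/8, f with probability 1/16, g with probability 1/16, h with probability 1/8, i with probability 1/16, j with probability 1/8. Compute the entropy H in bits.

3.25 bits

Each probability is a power of 1/2, so log₂(1/p) is an integer.
H = Σ p·log₂(1/p) = 1/8·3 + 1/8·3 + 1/8·3 + 1/16·4 + 1/8·3 + 1/16·4 + 1/16·4 + 1/8·3 + 1/16·4 + 1/8·3 = 3.25 bits.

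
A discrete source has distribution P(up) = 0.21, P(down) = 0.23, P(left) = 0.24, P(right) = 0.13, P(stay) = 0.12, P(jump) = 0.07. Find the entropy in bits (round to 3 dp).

H = −Σ pᵢ log₂ pᵢ.
−0.21·log₂(0.21) = 0.4728
−0.23·log₂(0.23) = 0.4877
−0.24·log₂(0.24) = 0.4941
−0.13·log₂(0.13) = 0.3826
−0.12·log₂(0.12) = 0.3671
−0.07·log₂(0.07) = 0.2686
Sum ≈ 2.4729 → 2.473 bits.

2.473 bits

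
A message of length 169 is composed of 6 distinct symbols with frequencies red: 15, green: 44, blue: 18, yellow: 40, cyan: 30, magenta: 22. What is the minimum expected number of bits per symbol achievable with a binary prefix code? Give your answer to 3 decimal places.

Probabilities are the counts divided by 169.
Repeatedly combine the two least-probable nodes; the expected code length is the sum of the merged weights.
merge 15/169 + 18/169 → 33/169
merge 22/169 + 30/169 → 4/13
merge 33/169 + 40/169 → 73/169
merge 44/169 + 4/13 → 96/169
merge 73/169 + 96/169 → 1
L = 33/169 + 4/13 + 73/169 + 96/169 + 1 = 423/169 ≈ 2.503 bits/symbol.

2.503 bits/symbol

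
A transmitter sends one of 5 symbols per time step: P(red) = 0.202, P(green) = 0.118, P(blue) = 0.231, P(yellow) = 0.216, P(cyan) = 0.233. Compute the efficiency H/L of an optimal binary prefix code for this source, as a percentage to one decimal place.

Entropy H = −Σ p log₂ p ≈ 2.2855 bits.
Huffman merges: 59/500+101/500→8/25; 27/125+231/1000→447/1000; 233/1000+8/25→553/1000; 447/1000+553/1000→1. L = 58/25 ≈ 2.3200.
Efficiency = H/L = 2.2855/2.3200 = 98.5%.

98.5%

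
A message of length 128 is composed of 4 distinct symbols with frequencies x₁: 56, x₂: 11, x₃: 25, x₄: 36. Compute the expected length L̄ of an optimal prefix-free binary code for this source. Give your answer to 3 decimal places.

Probabilities are the counts divided by 128.
Repeatedly combine the two least-probable nodes; the expected code length is the sum of the merged weights.
merge 11/128 + 25/128 → 9/32
merge 9/32 + 9/32 → 9/16
merge 7/16 + 9/16 → 1
L = 9/32 + 9/16 + 1 = 59/32 ≈ 1.844 bits/symbol.

1.844 bits/symbol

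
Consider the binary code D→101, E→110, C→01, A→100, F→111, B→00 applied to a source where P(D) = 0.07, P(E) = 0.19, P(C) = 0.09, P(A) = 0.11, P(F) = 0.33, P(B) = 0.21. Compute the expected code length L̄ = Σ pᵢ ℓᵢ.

2.7 bits/symbol

L̄ = Σ pᵢ·ℓᵢ = 0.07·3 + 0.19·3 + 0.09·2 + 0.11·3 + 0.33·3 + 0.21·2 = 2.7 bits/symbol.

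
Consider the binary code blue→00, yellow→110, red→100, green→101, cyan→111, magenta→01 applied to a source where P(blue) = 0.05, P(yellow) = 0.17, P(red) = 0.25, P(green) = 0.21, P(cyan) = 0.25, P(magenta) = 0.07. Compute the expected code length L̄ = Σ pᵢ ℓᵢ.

2.88 bits/symbol

L̄ = Σ pᵢ·ℓᵢ = 0.05·2 + 0.17·3 + 0.25·3 + 0.21·3 + 0.25·3 + 0.07·2 = 2.88 bits/symbol.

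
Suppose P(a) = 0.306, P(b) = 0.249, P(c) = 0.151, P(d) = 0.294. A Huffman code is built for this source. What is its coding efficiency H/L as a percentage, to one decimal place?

Entropy H = −Σ p log₂ p ≈ 1.9533 bits.
Huffman merges: 151/1000+249/1000→2/5; 147/500+153/500→3/5; 2/5+3/5→1. L = 2 ≈ 2.0000.
Efficiency = H/L = 1.9533/2.0000 = 97.7%.

97.7%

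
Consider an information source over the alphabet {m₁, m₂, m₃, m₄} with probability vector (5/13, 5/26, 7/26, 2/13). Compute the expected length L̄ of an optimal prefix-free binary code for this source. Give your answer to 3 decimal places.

1.962 bits/symbol

Repeatedly combine the two least-probable nodes; the expected code length is the sum of the merged weights.
merge 2/13 + 5/26 → 9/26
merge 7/26 + 9/26 → 8/13
merge 5/13 + 8/13 → 1
L = 9/26 + 8/13 + 1 = 51/26 ≈ 1.962 bits/symbol.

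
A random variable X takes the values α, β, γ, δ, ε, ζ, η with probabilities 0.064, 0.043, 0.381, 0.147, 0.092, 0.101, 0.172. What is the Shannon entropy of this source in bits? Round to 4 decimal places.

2.4736 bits

H = −Σ pᵢ log₂ pᵢ.
−0.064·log₂(0.064) = 0.2538
−0.043·log₂(0.043) = 0.1952
−0.381·log₂(0.381) = 0.5304
−0.147·log₂(0.147) = 0.4066
−0.092·log₂(0.092) = 0.3167
−0.101·log₂(0.101) = 0.3341
−0.172·log₂(0.172) = 0.4368
Sum ≈ 2.4736 → 2.4736 bits.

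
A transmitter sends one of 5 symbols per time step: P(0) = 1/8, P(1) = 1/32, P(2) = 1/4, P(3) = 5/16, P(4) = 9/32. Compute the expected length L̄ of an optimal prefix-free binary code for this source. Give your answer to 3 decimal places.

2.156 bits/symbol

Repeatedly combine the two least-probable nodes; the expected code length is the sum of the merged weights.
merge 1/32 + 1/8 → 5/32
merge 5/32 + 1/4 → 13/32
merge 9/32 + 5/16 → 19/32
merge 13/32 + 19/32 → 1
L = 5/32 + 13/32 + 19/32 + 1 = 69/32 ≈ 2.156 bits/symbol.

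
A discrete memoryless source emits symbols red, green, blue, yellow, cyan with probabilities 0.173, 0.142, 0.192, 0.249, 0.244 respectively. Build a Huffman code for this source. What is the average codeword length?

Repeatedly combine the two least-probable nodes; the expected code length is the sum of the merged weights.
merge 71/500 + 173/1000 → 63/200
merge 24/125 + 61/250 → 109/250
merge 249/1000 + 63/200 → 141/250
merge 109/250 + 141/250 → 1
L = 63/200 + 109/250 + 141/250 + 1 = 463/200 = 2.315 bits/symbol.

2.315 bits/symbol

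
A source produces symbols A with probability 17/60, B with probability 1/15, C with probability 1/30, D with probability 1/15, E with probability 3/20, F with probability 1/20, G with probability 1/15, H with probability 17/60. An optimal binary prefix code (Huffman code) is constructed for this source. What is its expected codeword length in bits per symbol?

2.65 bits/symbol

Repeatedly combine the two least-probable nodes; the expected code length is the sum of the merged weights.
merge 1/30 + 1/20 → 1/12
merge 1/15 + 1/15 → 2/15
merge 1/15 + 1/12 → 3/20
merge 2/15 + 3/20 → 17/60
merge 3/20 + 17/60 → 13/30
merge 17/60 + 17/60 → 17/30
merge 13/30 + 17/30 → 1
L = 1/12 + 2/15 + 3/20 + 17/60 + 13/30 + 17/30 + 1 = 53/20 = 2.65 bits/symbol.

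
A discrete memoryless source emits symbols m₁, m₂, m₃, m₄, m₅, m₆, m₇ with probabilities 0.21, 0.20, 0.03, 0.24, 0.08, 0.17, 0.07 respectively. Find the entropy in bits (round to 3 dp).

H = −Σ pᵢ log₂ pᵢ.
−0.21·log₂(0.21) = 0.4728
−0.20·log₂(0.20) = 0.4644
−0.03·log₂(0.03) = 0.1518
−0.24·log₂(0.24) = 0.4941
−0.08·log₂(0.08) = 0.2915
−0.17·log₂(0.17) = 0.4346
−0.07·log₂(0.07) = 0.2686
Sum ≈ 2.5778 → 2.578 bits.

2.578 bits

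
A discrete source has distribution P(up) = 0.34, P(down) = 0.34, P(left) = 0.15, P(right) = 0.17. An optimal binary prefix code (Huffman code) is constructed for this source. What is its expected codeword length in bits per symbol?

1.98 bits/symbol

Repeatedly combine the two least-probable nodes; the expected code length is the sum of the merged weights.
merge 3/20 + 17/100 → 8/25
merge 8/25 + 17/50 → 33/50
merge 17/50 + 33/50 → 1
L = 8/25 + 33/50 + 1 = 99/50 = 1.98 bits/symbol.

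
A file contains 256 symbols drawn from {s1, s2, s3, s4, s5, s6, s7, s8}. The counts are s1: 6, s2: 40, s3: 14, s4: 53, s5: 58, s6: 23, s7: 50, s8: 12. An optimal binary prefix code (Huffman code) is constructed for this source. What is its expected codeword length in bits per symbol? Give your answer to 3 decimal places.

Probabilities are the counts divided by 256.
Repeatedly combine the two least-probable nodes; the expected code length is the sum of the merged weights.
merge 3/128 + 3/64 → 9/128
merge 7/128 + 9/128 → 1/8
merge 23/256 + 1/8 → 55/256
merge 5/32 + 25/128 → 45/128
merge 53/256 + 55/256 → 27/64
merge 29/128 + 45/128 → 37/64
merge 27/64 + 37/64 → 1
L = 9/128 + 1/8 + 55/256 + 45/128 + 27/64 + 37/64 + 1 = 707/256 ≈ 2.762 bits/symbol.

2.762 bits/symbol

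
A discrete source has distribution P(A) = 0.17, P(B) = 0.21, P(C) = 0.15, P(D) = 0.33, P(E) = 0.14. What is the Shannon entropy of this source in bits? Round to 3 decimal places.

2.243 bits

H = −Σ pᵢ log₂ pᵢ.
−0.17·log₂(0.17) = 0.4346
−0.21·log₂(0.21) = 0.4728
−0.15·log₂(0.15) = 0.4105
−0.33·log₂(0.33) = 0.5278
−0.14·log₂(0.14) = 0.3971
Sum ≈ 2.2429 → 2.243 bits.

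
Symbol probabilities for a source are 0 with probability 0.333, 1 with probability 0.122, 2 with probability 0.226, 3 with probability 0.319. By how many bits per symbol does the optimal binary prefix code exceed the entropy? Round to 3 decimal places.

Entropy H = −Σ p log₂ p ≈ 1.9093 bits.
Huffman merges: 61/500+113/500→87/250; 319/1000+333/1000→163/250; 87/250+163/250→1. L = 2 ≈ 2.0000.
L − H = 2.0000 − 1.9093 = 0.091 bits.

0.091 bits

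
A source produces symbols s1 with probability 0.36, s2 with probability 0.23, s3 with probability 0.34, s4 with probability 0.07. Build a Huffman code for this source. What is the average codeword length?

1.94 bits/symbol

Repeatedly combine the two least-probable nodes; the expected code length is the sum of the merged weights.
merge 7/100 + 23/100 → 3/10
merge 3/10 + 17/50 → 16/25
merge 9/25 + 16/25 → 1
L = 3/10 + 16/25 + 1 = 97/50 = 1.94 bits/symbol.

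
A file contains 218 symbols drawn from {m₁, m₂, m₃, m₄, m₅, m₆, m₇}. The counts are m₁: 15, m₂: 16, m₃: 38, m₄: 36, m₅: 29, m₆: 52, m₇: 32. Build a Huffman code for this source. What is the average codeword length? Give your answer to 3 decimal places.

2.729 bits/symbol

Probabilities are the counts divided by 218.
Repeatedly combine the two least-probable nodes; the expected code length is the sum of the merged weights.
merge 15/218 + 8/109 → 31/218
merge 29/218 + 31/218 → 30/109
merge 16/109 + 18/109 → 34/109
merge 19/109 + 26/109 → 45/109
merge 30/109 + 34/109 → 64/109
merge 45/109 + 64/109 → 1
L = 31/218 + 30/109 + 34/109 + 45/109 + 64/109 + 1 = 595/218 ≈ 2.729 bits/symbol.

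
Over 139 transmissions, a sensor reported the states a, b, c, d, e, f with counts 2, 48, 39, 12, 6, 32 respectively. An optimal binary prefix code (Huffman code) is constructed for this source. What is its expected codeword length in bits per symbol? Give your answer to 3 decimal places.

2.201 bits/symbol

Probabilities are the counts divided by 139.
Repeatedly combine the two least-probable nodes; the expected code length is the sum of the merged weights.
merge 2/139 + 6/139 → 8/139
merge 8/139 + 12/139 → 20/139
merge 20/139 + 32/139 → 52/139
merge 39/139 + 48/139 → 87/139
merge 52/139 + 87/139 → 1
L = 8/139 + 20/139 + 52/139 + 87/139 + 1 = 306/139 ≈ 2.201 bits/symbol.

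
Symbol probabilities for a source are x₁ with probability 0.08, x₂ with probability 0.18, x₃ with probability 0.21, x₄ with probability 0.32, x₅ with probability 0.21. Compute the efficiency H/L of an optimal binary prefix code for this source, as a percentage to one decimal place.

97.7%

Entropy H = −Σ p log₂ p ≈ 2.2085 bits.
Huffman merges: 2/25+9/50→13/50; 21/100+21/100→21/50; 13/50+8/25→29/50; 21/50+29/50→1. L = 113/50 ≈ 2.2600.
Efficiency = H/L = 2.2085/2.2600 = 97.7%.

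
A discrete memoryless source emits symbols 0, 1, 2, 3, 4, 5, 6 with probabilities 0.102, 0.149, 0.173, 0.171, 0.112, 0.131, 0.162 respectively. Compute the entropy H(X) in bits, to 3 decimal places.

2.782 bits

H = −Σ pᵢ log₂ pᵢ.
−0.102·log₂(0.102) = 0.3359
−0.149·log₂(0.149) = 0.4092
−0.173·log₂(0.173) = 0.4379
−0.171·log₂(0.171) = 0.4357
−0.112·log₂(0.112) = 0.3537
−0.131·log₂(0.131) = 0.3841
−0.162·log₂(0.162) = 0.4254
Sum ≈ 2.7820 → 2.782 bits.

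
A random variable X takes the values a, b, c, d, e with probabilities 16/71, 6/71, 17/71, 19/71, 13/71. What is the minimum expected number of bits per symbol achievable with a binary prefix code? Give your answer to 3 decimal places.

2.268 bits/symbol

Repeatedly combine the two least-probable nodes; the expected code length is the sum of the merged weights.
merge 6/71 + 13/71 → 19/71
merge 16/71 + 17/71 → 33/71
merge 19/71 + 19/71 → 38/71
merge 33/71 + 38/71 → 1
L = 19/71 + 33/71 + 38/71 + 1 = 161/71 ≈ 2.268 bits/symbol.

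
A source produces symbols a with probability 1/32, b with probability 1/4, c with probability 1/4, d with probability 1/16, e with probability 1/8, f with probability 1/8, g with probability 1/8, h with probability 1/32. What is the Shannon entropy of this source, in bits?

Each probability is a power of 1/2, so log₂(1/p) is an integer.
H = Σ p·log₂(1/p) = 1/32·5 + 1/4·2 + 1/4·2 + 1/16·4 + 1/8·3 + 1/8·3 + 1/8·3 + 1/32·5 = 2.6875 bits.

2.6875 bits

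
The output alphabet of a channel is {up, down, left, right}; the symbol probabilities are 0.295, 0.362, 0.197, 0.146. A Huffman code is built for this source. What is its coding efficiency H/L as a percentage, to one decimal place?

Entropy H = −Σ p log₂ p ≈ 1.9172 bits.
Huffman merges: 73/500+197/1000→343/1000; 59/200+343/1000→319/500; 181/500+319/500→1. L = 1981/1000 ≈ 1.9810.
Efficiency = H/L = 1.9172/1.9810 = 96.8%.

96.8%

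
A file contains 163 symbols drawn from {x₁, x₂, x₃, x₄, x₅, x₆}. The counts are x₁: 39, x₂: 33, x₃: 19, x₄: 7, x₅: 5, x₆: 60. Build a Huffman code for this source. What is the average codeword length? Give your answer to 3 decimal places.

Probabilities are the counts divided by 163.
Repeatedly combine the two least-probable nodes; the expected code length is the sum of the merged weights.
merge 5/163 + 7/163 → 12/163
merge 12/163 + 19/163 → 31/163
merge 31/163 + 33/163 → 64/163
merge 39/163 + 60/163 → 99/163
merge 64/163 + 99/163 → 1
L = 12/163 + 31/163 + 64/163 + 99/163 + 1 = 369/163 ≈ 2.264 bits/symbol.

2.264 bits/symbol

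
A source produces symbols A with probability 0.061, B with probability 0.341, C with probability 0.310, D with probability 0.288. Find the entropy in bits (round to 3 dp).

1.816 bits

H = −Σ pᵢ log₂ pᵢ.
−0.061·log₂(0.061) = 0.2461
−0.341·log₂(0.341) = 0.5293
−0.310·log₂(0.310) = 0.5238
−0.288·log₂(0.288) = 0.5172
Sum ≈ 1.8164 → 1.816 bits.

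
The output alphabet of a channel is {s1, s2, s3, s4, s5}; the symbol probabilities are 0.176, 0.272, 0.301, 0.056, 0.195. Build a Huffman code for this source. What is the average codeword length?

2.232 bits/symbol

Repeatedly combine the two least-probable nodes; the expected code length is the sum of the merged weights.
merge 7/125 + 22/125 → 29/125
merge 39/200 + 29/125 → 427/1000
merge 34/125 + 301/1000 → 573/1000
merge 427/1000 + 573/1000 → 1
L = 29/125 + 427/1000 + 573/1000 + 1 = 279/125 = 2.232 bits/symbol.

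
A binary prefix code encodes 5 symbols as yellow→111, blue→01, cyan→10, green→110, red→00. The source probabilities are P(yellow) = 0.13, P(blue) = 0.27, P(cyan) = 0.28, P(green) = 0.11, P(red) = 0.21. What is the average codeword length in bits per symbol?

L̄ = Σ pᵢ·ℓᵢ = 0.13·3 + 0.27·2 + 0.28·2 + 0.11·3 + 0.21·2 = 2.24 bits/symbol.

2.24 bits/symbol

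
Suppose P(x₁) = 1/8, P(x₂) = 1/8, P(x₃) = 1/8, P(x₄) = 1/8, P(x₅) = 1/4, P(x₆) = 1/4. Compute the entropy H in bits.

Each probability is a power of 1/2, so log₂(1/p) is an integer.
H = Σ p·log₂(1/p) = 1/8·3 + 1/8·3 + 1/8·3 + 1/8·3 + 1/4·2 + 1/4·2 = 2.5 bits.

2.5 bits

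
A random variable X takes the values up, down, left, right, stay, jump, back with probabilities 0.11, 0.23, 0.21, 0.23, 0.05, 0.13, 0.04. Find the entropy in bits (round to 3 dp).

H = −Σ pᵢ log₂ pᵢ.
−0.11·log₂(0.11) = 0.3503
−0.23·log₂(0.23) = 0.4877
−0.21·log₂(0.21) = 0.4728
−0.23·log₂(0.23) = 0.4877
−0.05·log₂(0.05) = 0.2161
−0.13·log₂(0.13) = 0.3826
−0.04·log₂(0.04) = 0.1858
Sum ≈ 2.5829 → 2.583 bits.

2.583 bits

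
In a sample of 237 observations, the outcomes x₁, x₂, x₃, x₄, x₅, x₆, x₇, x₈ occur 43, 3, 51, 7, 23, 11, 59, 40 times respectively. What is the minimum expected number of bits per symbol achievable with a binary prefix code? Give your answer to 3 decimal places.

2.667 bits/symbol

Probabilities are the counts divided by 237.
Repeatedly combine the two least-probable nodes; the expected code length is the sum of the merged weights.
merge 1/79 + 7/237 → 10/237
merge 10/237 + 11/237 → 7/79
merge 7/79 + 23/237 → 44/237
merge 40/237 + 43/237 → 83/237
merge 44/237 + 17/79 → 95/237
merge 59/237 + 83/237 → 142/237
merge 95/237 + 142/237 → 1
L = 10/237 + 7/79 + 44/237 + 83/237 + 95/237 + 142/237 + 1 = 8/3 ≈ 2.667 bits/symbol.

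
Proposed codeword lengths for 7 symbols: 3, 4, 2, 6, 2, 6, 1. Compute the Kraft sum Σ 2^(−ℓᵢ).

1.21875

With common denominator 2^6 = 64: Σ 2^(−ℓᵢ) = 8/64 + 4/64 + 16/64 + 1/64 + 16/64 + 1/64 + 32/64 = 78/64 = 1.21875.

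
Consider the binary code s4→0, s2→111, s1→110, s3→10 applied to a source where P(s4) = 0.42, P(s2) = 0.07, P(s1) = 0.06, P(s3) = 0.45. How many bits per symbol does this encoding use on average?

L̄ = Σ pᵢ·ℓᵢ = 0.42·1 + 0.07·3 + 0.06·3 + 0.45·2 = 1.71 bits/symbol.

1.71 bits/symbol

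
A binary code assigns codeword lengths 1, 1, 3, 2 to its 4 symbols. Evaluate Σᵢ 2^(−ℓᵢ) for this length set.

1.375

With common denominator 2^3 = 8: Σ 2^(−ℓᵢ) = 4/8 + 4/8 + 1/8 + 2/8 = 11/8 = 1.375.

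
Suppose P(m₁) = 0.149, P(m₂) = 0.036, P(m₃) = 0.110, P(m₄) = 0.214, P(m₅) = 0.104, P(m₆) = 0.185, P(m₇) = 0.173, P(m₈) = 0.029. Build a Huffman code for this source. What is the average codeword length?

Repeatedly combine the two least-probable nodes; the expected code length is the sum of the merged weights.
merge 29/1000 + 9/250 → 13/200
merge 13/200 + 13/125 → 169/1000
merge 11/100 + 149/1000 → 259/1000
merge 169/1000 + 173/1000 → 171/500
merge 37/200 + 107/500 → 399/1000
merge 259/1000 + 171/500 → 601/1000
merge 399/1000 + 601/1000 → 1
L = 13/200 + 169/1000 + 259/1000 + 171/500 + 399/1000 + 601/1000 + 1 = 567/200 = 2.835 bits/symbol.

2.835 bits/symbol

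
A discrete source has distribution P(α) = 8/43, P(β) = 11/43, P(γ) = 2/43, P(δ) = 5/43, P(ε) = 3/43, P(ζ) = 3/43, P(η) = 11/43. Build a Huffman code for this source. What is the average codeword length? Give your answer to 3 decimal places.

2.605 bits/symbol

Repeatedly combine the two least-probable nodes; the expected code length is the sum of the merged weights.
merge 2/43 + 3/43 → 5/43
merge 3/43 + 5/43 → 8/43
merge 5/43 + 8/43 → 13/43
merge 8/43 + 11/43 → 19/43
merge 11/43 + 13/43 → 24/43
merge 19/43 + 24/43 → 1
L = 5/43 + 8/43 + 13/43 + 19/43 + 24/43 + 1 = 112/43 ≈ 2.605 bits/symbol.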